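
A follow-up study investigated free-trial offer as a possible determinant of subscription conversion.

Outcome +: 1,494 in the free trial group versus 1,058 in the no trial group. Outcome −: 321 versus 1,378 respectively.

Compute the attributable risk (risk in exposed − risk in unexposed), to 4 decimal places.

From the description: a = 1494, b = 321, c = 1058, d = 1378.
Risk in exposed = 1494/1815 = 0.823140; risk in unexposed = 1058/2436 = 0.434319.
Risk difference = 0.823140 − 0.434319 = 0.388822

0.3888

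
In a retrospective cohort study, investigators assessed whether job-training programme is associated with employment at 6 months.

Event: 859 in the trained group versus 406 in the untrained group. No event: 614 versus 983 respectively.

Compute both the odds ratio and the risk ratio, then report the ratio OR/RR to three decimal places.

1.698

From the description: a = 859, b = 614, c = 406, d = 983.
OR = (859·983)/(614·406) = 844397/249284 = 3.38729
Risk in exposed = 859/1473 = 0.58316; risk in unexposed = 406/1389 = 0.29230; RR = 1.99511
OR/RR = 3.38729 / 1.99511 = 1.69780
The outcome is not rare, so the OR lies further from 1 than the RR.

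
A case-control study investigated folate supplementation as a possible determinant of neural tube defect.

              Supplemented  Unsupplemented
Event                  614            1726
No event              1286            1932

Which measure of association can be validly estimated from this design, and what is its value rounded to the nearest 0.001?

Reading the table with exposure as columns: a = 614 (Supplemented, case), b = 1286 (Supplemented, non-case), c = 1726 (Unsupplemented, case), d = 1932.
This is a case-control study: participants were sampled on outcome status, so risks in the source population cannot be estimated directly — relative risk is not valid here. The odds ratio is the appropriate measure.
OR = (a·d)/(b·c) = (614 × 1932) / (1286 × 1726) = 1186248 / 2219636 = 0.53443

0.534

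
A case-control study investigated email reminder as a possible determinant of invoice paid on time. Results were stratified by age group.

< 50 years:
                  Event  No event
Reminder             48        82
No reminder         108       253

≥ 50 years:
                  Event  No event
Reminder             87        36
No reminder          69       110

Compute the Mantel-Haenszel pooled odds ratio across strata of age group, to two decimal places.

OR_MH = Σ(aᵢdᵢ/nᵢ) / Σ(bᵢcᵢ/nᵢ), where nᵢ is the stratum total.
Stratum 1 (< 50 years): n = 491; a·d/n = 48·253/491 = 24.7332; b·c/n = 82·108/491 = 18.0367
Stratum 2 (≥ 50 years): n = 302; a·d/n = 87·110/302 = 31.6887; b·c/n = 36·69/302 = 8.2252
OR_MH = (24.7332 + 31.6887) / (18.0367 + 8.2252) = 56.4219 / 26.2618 = 2.14844

2.15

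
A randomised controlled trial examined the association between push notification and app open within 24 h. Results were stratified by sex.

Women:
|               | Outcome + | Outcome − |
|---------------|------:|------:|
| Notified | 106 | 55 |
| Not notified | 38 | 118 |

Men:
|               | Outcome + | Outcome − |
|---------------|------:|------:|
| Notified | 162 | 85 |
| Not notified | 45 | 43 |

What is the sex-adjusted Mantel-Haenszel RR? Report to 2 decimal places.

1.80

RR_MH = Σ(aᵢ·n₀ᵢ/nᵢ) / Σ(cᵢ·n₁ᵢ/nᵢ), with n₁ᵢ = aᵢ+bᵢ (exposed), n₀ᵢ = cᵢ+dᵢ (unexposed), nᵢ = n₁ᵢ+n₀ᵢ.
Stratum 1 (Women): n₁ = 161, n₀ = 156, n = 317; a·n₀/n = 106·156/317 = 52.1640; c·n₁/n = 38·161/317 = 19.2997
Stratum 2 (Men): n₁ = 247, n₀ = 88, n = 335; a·n₀/n = 162·88/335 = 42.5552; c·n₁/n = 45·247/335 = 33.1791
RR_MH = (52.1640 + 42.5552) / (19.2997 + 33.1791) = 94.7193 / 52.4788 = 1.80491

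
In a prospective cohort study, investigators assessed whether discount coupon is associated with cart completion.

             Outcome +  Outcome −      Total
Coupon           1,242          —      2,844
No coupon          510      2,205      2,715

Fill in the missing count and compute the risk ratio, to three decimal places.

2.325

The missing cell is in the exposed row: 2844 − 1242 = 1602.
So a = 1242, b = 1602, c = 510, d = 2205.
RR = [a/(a+b)] / [c/(c+d)] = (1242/2844) / (510/2715) = 0.43671/0.18785 = 2.32483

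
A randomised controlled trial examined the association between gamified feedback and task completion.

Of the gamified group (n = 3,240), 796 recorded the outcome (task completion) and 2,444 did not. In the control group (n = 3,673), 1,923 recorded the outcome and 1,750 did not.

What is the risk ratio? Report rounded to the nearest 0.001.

From the description: a = 796, b = 2444, c = 1923, d = 1750.
Risk in exposed = 796/3240 = 0.24568; risk in unexposed = 1923/3673 = 0.52355.
RR = 0.24568 / 0.52355 = 0.46926
The risk is 53% lower among the exposed than among the unexposed.

0.469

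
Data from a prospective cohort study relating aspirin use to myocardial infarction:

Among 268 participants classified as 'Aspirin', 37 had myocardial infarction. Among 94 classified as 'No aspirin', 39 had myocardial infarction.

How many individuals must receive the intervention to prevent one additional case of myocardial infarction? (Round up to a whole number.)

4

Risk in treated group = 37/268 = 0.13806; risk in control = 39/94 = 0.41489.
Absolute risk reduction = 0.41489 − 0.13806 = 0.27683
NNT = 1 / ARR = 1 / 0.27683 = 3.612 → round up → 4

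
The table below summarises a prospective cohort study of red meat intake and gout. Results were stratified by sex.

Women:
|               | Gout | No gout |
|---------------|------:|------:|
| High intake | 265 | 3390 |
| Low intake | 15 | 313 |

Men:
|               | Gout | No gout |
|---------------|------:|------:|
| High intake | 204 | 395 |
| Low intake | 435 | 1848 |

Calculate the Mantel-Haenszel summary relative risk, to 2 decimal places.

RR_MH = Σ(aᵢ·n₀ᵢ/nᵢ) / Σ(cᵢ·n₁ᵢ/nᵢ), with n₁ᵢ = aᵢ+bᵢ (exposed), n₀ᵢ = cᵢ+dᵢ (unexposed), nᵢ = n₁ᵢ+n₀ᵢ.
Stratum 1 (Women): n₁ = 3655, n₀ = 328, n = 3983; a·n₀/n = 265·328/3983 = 21.8227; c·n₁/n = 15·3655/3983 = 13.7648
Stratum 2 (Men): n₁ = 599, n₀ = 2283, n = 2882; a·n₀/n = 204·2283/2882 = 161.6003; c·n₁/n = 435·599/2882 = 90.4112
RR_MH = (21.8227 + 161.6003) / (13.7648 + 90.4112) = 183.4230 / 104.1759 = 1.76070

1.76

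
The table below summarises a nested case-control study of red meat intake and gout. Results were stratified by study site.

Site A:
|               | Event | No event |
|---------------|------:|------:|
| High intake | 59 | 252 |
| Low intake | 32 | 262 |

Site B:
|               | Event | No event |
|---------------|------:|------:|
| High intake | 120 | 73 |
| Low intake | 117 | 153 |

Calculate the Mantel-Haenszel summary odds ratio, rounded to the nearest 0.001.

OR_MH = Σ(aᵢdᵢ/nᵢ) / Σ(bᵢcᵢ/nᵢ), where nᵢ is the stratum total.
Stratum 1 (Site A): n = 605; a·d/n = 59·262/605 = 25.5504; b·c/n = 252·32/605 = 13.3289
Stratum 2 (Site B): n = 463; a·d/n = 120·153/463 = 39.6544; b·c/n = 73·117/463 = 18.4471
OR_MH = (25.5504 + 39.6544) / (13.3289 + 18.4471) = 65.2048 / 31.7760 = 2.05201

2.052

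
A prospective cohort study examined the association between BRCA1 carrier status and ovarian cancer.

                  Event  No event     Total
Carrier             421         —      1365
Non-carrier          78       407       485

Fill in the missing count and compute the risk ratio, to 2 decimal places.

1.92

The missing cell is in the exposed row: 1365 − 421 = 944.
So a = 421, b = 944, c = 78, d = 407.
RR = [a/(a+b)] / [c/(c+d)] = (421/1365) / (78/485) = 0.30842/0.16082 = 1.91777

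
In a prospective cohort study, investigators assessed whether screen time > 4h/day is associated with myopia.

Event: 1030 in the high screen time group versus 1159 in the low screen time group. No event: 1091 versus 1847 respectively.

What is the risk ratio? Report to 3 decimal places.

1.260

From the description: a = 1030, b = 1091, c = 1159, d = 1847.
Risk in exposed = 1030/2121 = 0.48562; risk in unexposed = 1159/3006 = 0.38556.
RR = 0.48562 / 0.38556 = 1.25951
The risk among the exposed is 1.26 times that among the unexposed.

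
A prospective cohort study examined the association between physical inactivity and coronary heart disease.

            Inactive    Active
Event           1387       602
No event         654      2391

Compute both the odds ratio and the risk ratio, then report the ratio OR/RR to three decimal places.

2.493

Reading the table with exposure as columns: a = 1387 (Inactive, case), b = 654 (Inactive, non-case), c = 602 (Active, case), d = 2391.
OR = (1387·2391)/(654·602) = 3316317/393708 = 8.42329
Risk in exposed = 1387/2041 = 0.67957; risk in unexposed = 602/2993 = 0.20114; RR = 3.37865
OR/RR = 8.42329 / 3.37865 = 2.49309
The outcome is not rare, so the OR lies further from 1 than the RR.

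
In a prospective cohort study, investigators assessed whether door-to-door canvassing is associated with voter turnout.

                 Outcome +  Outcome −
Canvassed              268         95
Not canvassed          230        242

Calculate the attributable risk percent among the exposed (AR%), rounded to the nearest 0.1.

34.0

Cells: a = 268, b = 95, c = 230, d = 242.
Risk in exposed = 268/363 = 0.73829; risk in unexposed = 230/472 = 0.48729.
RR = 0.73829/0.48729 = 1.51510
AR% = (RR − 1)/RR × 100 = (1.51510 − 1)/1.51510 × 100 = 33.9979%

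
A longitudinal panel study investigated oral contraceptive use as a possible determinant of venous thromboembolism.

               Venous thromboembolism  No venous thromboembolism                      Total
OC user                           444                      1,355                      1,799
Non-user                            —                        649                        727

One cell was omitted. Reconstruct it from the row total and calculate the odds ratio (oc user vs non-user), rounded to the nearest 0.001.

2.726

The missing cell is in the unexposed row: 727 − 649 = 78.
So a = 444, b = 1355, c = 78, d = 649.
OR = (a·d)/(b·c) = (444 × 649) / (1355 × 78) = 288156 / 105690 = 2.72643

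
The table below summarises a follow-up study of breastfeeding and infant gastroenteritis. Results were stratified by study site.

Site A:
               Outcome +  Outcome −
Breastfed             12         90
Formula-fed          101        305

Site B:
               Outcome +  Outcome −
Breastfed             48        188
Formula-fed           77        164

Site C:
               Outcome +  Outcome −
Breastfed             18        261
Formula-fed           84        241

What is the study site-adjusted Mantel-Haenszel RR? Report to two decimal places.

RR_MH = Σ(aᵢ·n₀ᵢ/nᵢ) / Σ(cᵢ·n₁ᵢ/nᵢ), with n₁ᵢ = aᵢ+bᵢ (exposed), n₀ᵢ = cᵢ+dᵢ (unexposed), nᵢ = n₁ᵢ+n₀ᵢ.
Stratum 1 (Site A): n₁ = 102, n₀ = 406, n = 508; a·n₀/n = 12·406/508 = 9.5906; c·n₁/n = 101·102/508 = 20.2795
Stratum 2 (Site B): n₁ = 236, n₀ = 241, n = 477; a·n₀/n = 48·241/477 = 24.2516; c·n₁/n = 77·236/477 = 38.0964
Stratum 3 (Site C): n₁ = 279, n₀ = 325, n = 604; a·n₀/n = 18·325/604 = 9.6854; c·n₁/n = 84·279/604 = 38.8013
RR_MH = (9.5906 + 24.2516 + 9.6854) / (20.2795 + 38.0964 + 38.8013) = 43.5276 / 97.1773 = 0.44792

0.45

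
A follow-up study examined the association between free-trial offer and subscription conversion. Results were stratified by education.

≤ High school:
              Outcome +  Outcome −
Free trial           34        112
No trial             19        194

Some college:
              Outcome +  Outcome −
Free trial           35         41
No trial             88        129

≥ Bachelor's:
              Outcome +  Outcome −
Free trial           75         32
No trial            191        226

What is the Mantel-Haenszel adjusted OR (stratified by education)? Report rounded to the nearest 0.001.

OR_MH = Σ(aᵢdᵢ/nᵢ) / Σ(bᵢcᵢ/nᵢ), where nᵢ is the stratum total.
Stratum 1 (≤ High school): n = 359; a·d/n = 34·194/359 = 18.3733; b·c/n = 112·19/359 = 5.9276
Stratum 2 (Some college): n = 293; a·d/n = 35·129/293 = 15.4096; b·c/n = 41·88/293 = 12.3140
Stratum 3 (≥ Bachelor's): n = 524; a·d/n = 75·226/524 = 32.3473; b·c/n = 32·191/524 = 11.6641
OR_MH = (18.3733 + 15.4096 + 32.3473) / (5.9276 + 12.3140 + 11.6641) = 66.1301 / 29.9057 = 2.21129

2.211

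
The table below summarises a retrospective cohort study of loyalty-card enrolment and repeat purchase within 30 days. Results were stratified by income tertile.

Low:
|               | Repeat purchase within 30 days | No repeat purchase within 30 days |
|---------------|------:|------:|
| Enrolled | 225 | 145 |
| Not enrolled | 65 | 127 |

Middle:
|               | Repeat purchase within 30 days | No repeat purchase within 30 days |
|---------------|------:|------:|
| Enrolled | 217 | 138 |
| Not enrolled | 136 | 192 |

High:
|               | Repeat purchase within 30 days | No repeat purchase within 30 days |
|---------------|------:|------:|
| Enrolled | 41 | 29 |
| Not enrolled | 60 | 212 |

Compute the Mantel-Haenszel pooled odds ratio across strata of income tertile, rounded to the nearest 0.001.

2.782

OR_MH = Σ(aᵢdᵢ/nᵢ) / Σ(bᵢcᵢ/nᵢ), where nᵢ is the stratum total.
Stratum 1 (Low): n = 562; a·d/n = 225·127/562 = 50.8452; b·c/n = 145·65/562 = 16.7705
Stratum 2 (Middle): n = 683; a·d/n = 217·192/683 = 61.0015; b·c/n = 138·136/683 = 27.4788
Stratum 3 (High): n = 342; a·d/n = 41·212/342 = 25.4152; b·c/n = 29·60/342 = 5.0877
OR_MH = (50.8452 + 61.0015 + 25.4152) / (16.7705 + 27.4788 + 5.0877) = 137.2619 / 49.3370 = 2.78213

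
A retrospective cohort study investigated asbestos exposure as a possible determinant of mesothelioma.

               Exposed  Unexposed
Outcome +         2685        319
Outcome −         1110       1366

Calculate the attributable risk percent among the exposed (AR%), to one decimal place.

Reading the table with exposure as columns: a = 2685 (Exposed, case), b = 1110 (Exposed, non-case), c = 319 (Unexposed, case), d = 1366.
Risk in exposed = 2685/3795 = 0.70751; risk in unexposed = 319/1685 = 0.18932.
RR = 0.70751/0.18932 = 3.73716
AR% = (RR − 1)/RR × 100 = (3.73716 − 1)/3.73716 × 100 = 73.2417%

73.2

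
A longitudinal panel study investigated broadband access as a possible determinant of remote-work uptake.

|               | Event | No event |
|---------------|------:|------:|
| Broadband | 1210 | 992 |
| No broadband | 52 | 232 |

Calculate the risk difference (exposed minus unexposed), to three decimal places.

Cells: a = 1210, b = 992, c = 52, d = 232.
Risk in exposed = 1210/2202 = 0.549500; risk in unexposed = 52/284 = 0.183099.
Risk difference = 0.549500 − 0.183099 = 0.366402

0.366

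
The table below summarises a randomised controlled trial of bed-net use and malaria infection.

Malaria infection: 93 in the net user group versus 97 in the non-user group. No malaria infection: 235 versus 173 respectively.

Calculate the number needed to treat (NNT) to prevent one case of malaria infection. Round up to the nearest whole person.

Risk in treated group = 93/328 = 0.28354; risk in control = 97/270 = 0.35926.
Absolute risk reduction = 0.35926 − 0.28354 = 0.07572
NNT = 1 / ARR = 1 / 0.07572 = 13.206 → round up → 14

14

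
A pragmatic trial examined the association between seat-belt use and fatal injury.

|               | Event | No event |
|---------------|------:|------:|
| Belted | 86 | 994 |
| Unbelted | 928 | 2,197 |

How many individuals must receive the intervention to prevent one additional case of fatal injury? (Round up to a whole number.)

Risk in treated group = 86/1080 = 0.07963; risk in control = 928/3125 = 0.29696.
Absolute risk reduction = 0.29696 − 0.07963 = 0.21733
NNT = 1 / ARR = 1 / 0.21733 = 4.601 → round up → 5

5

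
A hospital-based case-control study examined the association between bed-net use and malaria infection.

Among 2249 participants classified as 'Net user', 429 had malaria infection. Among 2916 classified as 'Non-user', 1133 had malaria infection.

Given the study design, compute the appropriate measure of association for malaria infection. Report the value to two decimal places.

0.37

From the description: a = 429, b = 1820, c = 1133, d = 1783.
This is a hospital-based case-control study: participants were sampled on outcome status, so risks in the source population cannot be estimated directly — relative risk is not valid here. The odds ratio is the appropriate measure.
OR = (a·d)/(b·c) = (429 × 1783) / (1820 × 1133) = 764907 / 2062060 = 0.37094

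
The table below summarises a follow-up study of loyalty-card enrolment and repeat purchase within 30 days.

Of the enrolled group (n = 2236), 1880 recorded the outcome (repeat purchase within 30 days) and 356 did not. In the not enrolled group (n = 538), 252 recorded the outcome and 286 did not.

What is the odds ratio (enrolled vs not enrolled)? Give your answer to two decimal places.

From the description: a = 1880, b = 356, c = 252, d = 286.
OR = (a·d)/(b·c) = (1880 × 286) / (356 × 252) = 537680 / 89712 = 5.99340
The odds of repeat purchase within 30 days are about 5.99 times as high in the enrolled group.

5.99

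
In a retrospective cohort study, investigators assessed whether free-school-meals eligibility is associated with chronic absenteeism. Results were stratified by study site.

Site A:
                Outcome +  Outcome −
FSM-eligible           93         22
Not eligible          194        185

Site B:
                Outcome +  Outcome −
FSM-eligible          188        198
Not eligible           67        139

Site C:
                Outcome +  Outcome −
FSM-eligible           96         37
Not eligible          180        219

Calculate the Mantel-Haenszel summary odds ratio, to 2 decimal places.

2.72

OR_MH = Σ(aᵢdᵢ/nᵢ) / Σ(bᵢcᵢ/nᵢ), where nᵢ is the stratum total.
Stratum 1 (Site A): n = 494; a·d/n = 93·185/494 = 34.8279; b·c/n = 22·194/494 = 8.6397
Stratum 2 (Site B): n = 592; a·d/n = 188·139/592 = 44.1419; b·c/n = 198·67/592 = 22.4088
Stratum 3 (Site C): n = 532; a·d/n = 96·219/532 = 39.5188; b·c/n = 37·180/532 = 12.5188
OR_MH = (34.8279 + 44.1419 + 39.5188) / (8.6397 + 22.4088 + 12.5188) = 118.4886 / 43.5673 = 2.71967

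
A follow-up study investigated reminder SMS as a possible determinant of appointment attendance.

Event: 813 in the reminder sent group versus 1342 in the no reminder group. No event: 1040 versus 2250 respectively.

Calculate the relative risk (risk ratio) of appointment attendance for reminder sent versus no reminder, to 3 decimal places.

1.174

From the description: a = 813, b = 1040, c = 1342, d = 2250.
Risk in exposed = 813/1853 = 0.43875; risk in unexposed = 1342/3592 = 0.37361.
RR = 0.43875 / 0.37361 = 1.17435
The risk among the exposed is 1.17 times that among the unexposed.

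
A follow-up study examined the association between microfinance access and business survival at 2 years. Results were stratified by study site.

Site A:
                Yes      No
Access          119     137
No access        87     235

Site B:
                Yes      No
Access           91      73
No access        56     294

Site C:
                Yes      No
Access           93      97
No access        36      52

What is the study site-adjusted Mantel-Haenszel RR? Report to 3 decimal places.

RR_MH = Σ(aᵢ·n₀ᵢ/nᵢ) / Σ(cᵢ·n₁ᵢ/nᵢ), with n₁ᵢ = aᵢ+bᵢ (exposed), n₀ᵢ = cᵢ+dᵢ (unexposed), nᵢ = n₁ᵢ+n₀ᵢ.
Stratum 1 (Site A): n₁ = 256, n₀ = 322, n = 578; a·n₀/n = 119·322/578 = 66.2941; c·n₁/n = 87·256/578 = 38.5329
Stratum 2 (Site B): n₁ = 164, n₀ = 350, n = 514; a·n₀/n = 91·350/514 = 61.9650; c·n₁/n = 56·164/514 = 17.8677
Stratum 3 (Site C): n₁ = 190, n₀ = 88, n = 278; a·n₀/n = 93·88/278 = 29.4388; c·n₁/n = 36·190/278 = 24.6043
RR_MH = (66.2941 + 61.9650 + 29.4388) / (38.5329 + 17.8677 + 24.6043) = 157.6979 / 81.0049 = 1.94677

1.947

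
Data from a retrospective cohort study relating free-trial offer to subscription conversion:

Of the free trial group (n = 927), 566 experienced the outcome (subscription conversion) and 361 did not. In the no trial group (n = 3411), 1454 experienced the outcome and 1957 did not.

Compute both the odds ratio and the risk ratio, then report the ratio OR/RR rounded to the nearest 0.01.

From the description: a = 566, b = 361, c = 1454, d = 1957.
OR = (566·1957)/(361·1454) = 1107662/524894 = 2.11026
Risk in exposed = 566/927 = 0.61057; risk in unexposed = 1454/3411 = 0.42627; RR = 1.43237
OR/RR = 2.11026 / 1.43237 = 1.47327
The outcome is not rare, so the OR lies further from 1 than the RR.

1.47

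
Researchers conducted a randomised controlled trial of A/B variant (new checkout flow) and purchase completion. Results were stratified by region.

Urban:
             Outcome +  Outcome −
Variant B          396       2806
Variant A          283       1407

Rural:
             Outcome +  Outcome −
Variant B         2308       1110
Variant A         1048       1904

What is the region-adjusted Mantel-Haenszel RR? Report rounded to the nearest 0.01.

1.61

RR_MH = Σ(aᵢ·n₀ᵢ/nᵢ) / Σ(cᵢ·n₁ᵢ/nᵢ), with n₁ᵢ = aᵢ+bᵢ (exposed), n₀ᵢ = cᵢ+dᵢ (unexposed), nᵢ = n₁ᵢ+n₀ᵢ.
Stratum 1 (Urban): n₁ = 3202, n₀ = 1690, n = 4892; a·n₀/n = 396·1690/4892 = 136.8029; c·n₁/n = 283·3202/4892 = 185.2343
Stratum 2 (Rural): n₁ = 3418, n₀ = 2952, n = 6370; a·n₀/n = 2308·2952/6370 = 1069.5786; c·n₁/n = 1048·3418/6370 = 562.3334
RR_MH = (136.8029 + 1069.5786) / (185.2343 + 562.3334) = 1206.3816 / 747.5677 = 1.61374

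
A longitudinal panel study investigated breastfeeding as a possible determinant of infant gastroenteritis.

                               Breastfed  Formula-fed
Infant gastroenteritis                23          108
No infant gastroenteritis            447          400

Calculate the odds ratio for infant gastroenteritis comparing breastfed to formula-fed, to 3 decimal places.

0.191

Reading the table with exposure as columns: a = 23 (Breastfed, case), b = 447 (Breastfed, non-case), c = 108 (Formula-fed, case), d = 400.
OR = (a·d)/(b·c) = (23 × 400) / (447 × 108) = 9200 / 48276 = 0.19057
Exposure is associated with lower odds of infant gastroenteritis (OR = 0.19 < 1).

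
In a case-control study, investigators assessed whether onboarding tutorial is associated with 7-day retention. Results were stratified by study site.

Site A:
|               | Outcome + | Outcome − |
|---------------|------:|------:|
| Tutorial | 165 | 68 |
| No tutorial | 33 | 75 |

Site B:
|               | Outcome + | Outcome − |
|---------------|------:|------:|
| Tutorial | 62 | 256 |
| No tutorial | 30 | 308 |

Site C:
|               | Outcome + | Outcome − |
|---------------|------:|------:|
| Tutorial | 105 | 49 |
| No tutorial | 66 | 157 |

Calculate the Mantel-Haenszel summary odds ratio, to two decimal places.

OR_MH = Σ(aᵢdᵢ/nᵢ) / Σ(bᵢcᵢ/nᵢ), where nᵢ is the stratum total.
Stratum 1 (Site A): n = 341; a·d/n = 165·75/341 = 36.2903; b·c/n = 68·33/341 = 6.5806
Stratum 2 (Site B): n = 656; a·d/n = 62·308/656 = 29.1098; b·c/n = 256·30/656 = 11.7073
Stratum 3 (Site C): n = 377; a·d/n = 105·157/377 = 43.7268; b·c/n = 49·66/377 = 8.5782
OR_MH = (36.2903 + 29.1098 + 43.7268) / (6.5806 + 11.7073 + 8.5782) = 109.1269 / 26.8662 = 4.06186

4.06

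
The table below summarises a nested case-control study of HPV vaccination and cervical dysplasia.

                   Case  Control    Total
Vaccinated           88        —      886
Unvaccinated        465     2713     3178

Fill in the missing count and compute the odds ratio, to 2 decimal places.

The missing cell is in the exposed row: 886 − 88 = 798.
So a = 88, b = 798, c = 465, d = 2713.
OR = (a·d)/(b·c) = (88 × 2713) / (798 × 465) = 238744 / 371070 = 0.64339

0.64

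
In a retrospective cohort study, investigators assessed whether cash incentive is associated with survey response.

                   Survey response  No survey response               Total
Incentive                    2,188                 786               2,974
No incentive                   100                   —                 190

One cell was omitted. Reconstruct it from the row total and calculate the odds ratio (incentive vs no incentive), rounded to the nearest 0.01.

2.51

The missing cell is in the unexposed row: 190 − 100 = 90.
So a = 2188, b = 786, c = 100, d = 90.
OR = (a·d)/(b·c) = (2188 × 90) / (786 × 100) = 196920 / 78600 = 2.50534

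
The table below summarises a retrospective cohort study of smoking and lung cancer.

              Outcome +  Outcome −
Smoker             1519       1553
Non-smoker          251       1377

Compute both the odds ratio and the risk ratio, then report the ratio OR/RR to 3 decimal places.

1.673

Cells: a = 1519, b = 1553, c = 251, d = 1377.
OR = (1519·1377)/(1553·251) = 2091663/389803 = 5.36595
Risk in exposed = 1519/3072 = 0.49447; risk in unexposed = 251/1628 = 0.15418; RR = 3.20714
OR/RR = 5.36595 / 3.20714 = 1.67313
The outcome is not rare, so the OR lies further from 1 than the RR.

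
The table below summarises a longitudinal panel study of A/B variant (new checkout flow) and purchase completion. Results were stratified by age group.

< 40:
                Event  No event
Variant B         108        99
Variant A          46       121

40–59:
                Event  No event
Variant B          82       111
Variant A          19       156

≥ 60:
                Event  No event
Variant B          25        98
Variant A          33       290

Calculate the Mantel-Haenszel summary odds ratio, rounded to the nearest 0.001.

3.417

OR_MH = Σ(aᵢdᵢ/nᵢ) / Σ(bᵢcᵢ/nᵢ), where nᵢ is the stratum total.
Stratum 1 (< 40): n = 374; a·d/n = 108·121/374 = 34.9412; b·c/n = 99·46/374 = 12.1765
Stratum 2 (40–59): n = 368; a·d/n = 82·156/368 = 34.7609; b·c/n = 111·19/368 = 5.7310
Stratum 3 (≥ 60): n = 446; a·d/n = 25·290/446 = 16.2556; b·c/n = 98·33/446 = 7.2511
OR_MH = (34.9412 + 34.7609 + 16.2556) / (12.1765 + 5.7310 + 7.2511) = 85.9577 / 25.1586 = 3.41664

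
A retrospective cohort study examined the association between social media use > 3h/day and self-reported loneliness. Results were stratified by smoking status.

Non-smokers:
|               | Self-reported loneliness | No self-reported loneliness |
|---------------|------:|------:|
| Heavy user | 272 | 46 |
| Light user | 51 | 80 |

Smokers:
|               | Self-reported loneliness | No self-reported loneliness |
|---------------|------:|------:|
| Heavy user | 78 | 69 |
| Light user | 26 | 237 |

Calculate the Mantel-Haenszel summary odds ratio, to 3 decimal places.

9.744

OR_MH = Σ(aᵢdᵢ/nᵢ) / Σ(bᵢcᵢ/nᵢ), where nᵢ is the stratum total.
Stratum 1 (Non-smokers): n = 449; a·d/n = 272·80/449 = 48.4633; b·c/n = 46·51/449 = 5.2249
Stratum 2 (Smokers): n = 410; a·d/n = 78·237/410 = 45.0878; b·c/n = 69·26/410 = 4.3756
OR_MH = (48.4633 + 45.0878) / (5.2249 + 4.3756) = 93.5511 / 9.6006 = 9.74434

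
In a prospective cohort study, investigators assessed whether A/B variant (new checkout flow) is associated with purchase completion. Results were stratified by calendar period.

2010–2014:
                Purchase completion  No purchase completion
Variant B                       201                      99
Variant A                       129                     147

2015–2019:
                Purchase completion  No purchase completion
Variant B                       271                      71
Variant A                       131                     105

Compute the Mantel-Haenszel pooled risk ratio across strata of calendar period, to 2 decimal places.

1.43

RR_MH = Σ(aᵢ·n₀ᵢ/nᵢ) / Σ(cᵢ·n₁ᵢ/nᵢ), with n₁ᵢ = aᵢ+bᵢ (exposed), n₀ᵢ = cᵢ+dᵢ (unexposed), nᵢ = n₁ᵢ+n₀ᵢ.
Stratum 1 (2010–2014): n₁ = 300, n₀ = 276, n = 576; a·n₀/n = 201·276/576 = 96.3125; c·n₁/n = 129·300/576 = 67.1875
Stratum 2 (2015–2019): n₁ = 342, n₀ = 236, n = 578; a·n₀/n = 271·236/578 = 110.6505; c·n₁/n = 131·342/578 = 77.5121
RR_MH = (96.3125 + 110.6505) / (67.1875 + 77.5121) = 206.9630 / 144.6996 = 1.43029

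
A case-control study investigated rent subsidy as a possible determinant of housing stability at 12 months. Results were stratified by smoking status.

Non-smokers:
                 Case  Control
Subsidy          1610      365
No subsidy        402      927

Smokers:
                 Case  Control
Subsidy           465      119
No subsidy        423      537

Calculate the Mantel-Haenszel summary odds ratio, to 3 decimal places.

7.966

OR_MH = Σ(aᵢdᵢ/nᵢ) / Σ(bᵢcᵢ/nᵢ), where nᵢ is the stratum total.
Stratum 1 (Non-smokers): n = 3304; a·d/n = 1610·927/3304 = 451.7161; b·c/n = 365·402/3304 = 44.4098
Stratum 2 (Smokers): n = 1544; a·d/n = 465·537/1544 = 161.7260; b·c/n = 119·423/1544 = 32.6017
OR_MH = (451.7161 + 161.7260) / (44.4098 + 32.6017) = 613.4421 / 77.0115 = 7.96559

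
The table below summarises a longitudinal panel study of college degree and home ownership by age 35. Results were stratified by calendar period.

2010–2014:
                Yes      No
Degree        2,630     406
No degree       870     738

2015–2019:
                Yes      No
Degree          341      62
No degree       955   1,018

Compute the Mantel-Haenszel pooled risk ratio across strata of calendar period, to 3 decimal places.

1.634

RR_MH = Σ(aᵢ·n₀ᵢ/nᵢ) / Σ(cᵢ·n₁ᵢ/nᵢ), with n₁ᵢ = aᵢ+bᵢ (exposed), n₀ᵢ = cᵢ+dᵢ (unexposed), nᵢ = n₁ᵢ+n₀ᵢ.
Stratum 1 (2010–2014): n₁ = 3036, n₀ = 1608, n = 4644; a·n₀/n = 2630·1608/4644 = 910.6460; c·n₁/n = 870·3036/4644 = 568.7597
Stratum 2 (2015–2019): n₁ = 403, n₀ = 1973, n = 2376; a·n₀/n = 341·1973/2376 = 283.1620; c·n₁/n = 955·403/2376 = 161.9802
RR_MH = (910.6460 + 283.1620) / (568.7597 + 161.9802) = 1193.8080 / 730.7399 = 1.63370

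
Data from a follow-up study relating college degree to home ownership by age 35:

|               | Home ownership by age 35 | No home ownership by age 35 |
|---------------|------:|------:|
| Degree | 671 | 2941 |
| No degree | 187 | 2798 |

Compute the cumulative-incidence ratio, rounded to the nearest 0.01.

2.97

Cells: a = 671, b = 2941, c = 187, d = 2798.
Risk in exposed = 671/3612 = 0.18577; risk in unexposed = 187/2985 = 0.06265.
RR = 0.18577 / 0.06265 = 2.96536
The risk among the exposed is 2.97 times that among the unexposed.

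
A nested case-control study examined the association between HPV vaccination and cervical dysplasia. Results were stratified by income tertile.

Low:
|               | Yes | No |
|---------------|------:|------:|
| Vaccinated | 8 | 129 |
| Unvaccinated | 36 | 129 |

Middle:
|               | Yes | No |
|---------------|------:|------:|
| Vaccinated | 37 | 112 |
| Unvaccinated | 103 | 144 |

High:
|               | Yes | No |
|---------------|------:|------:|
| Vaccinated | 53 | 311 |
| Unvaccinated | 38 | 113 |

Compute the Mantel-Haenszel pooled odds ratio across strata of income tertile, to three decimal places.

OR_MH = Σ(aᵢdᵢ/nᵢ) / Σ(bᵢcᵢ/nᵢ), where nᵢ is the stratum total.
Stratum 1 (Low): n = 302; a·d/n = 8·129/302 = 3.4172; b·c/n = 129·36/302 = 15.3775
Stratum 2 (Middle): n = 396; a·d/n = 37·144/396 = 13.4545; b·c/n = 112·103/396 = 29.1313
Stratum 3 (High): n = 515; a·d/n = 53·113/515 = 11.6291; b·c/n = 311·38/515 = 22.9476
OR_MH = (3.4172 + 13.4545 + 11.6291) / (15.3775 + 29.1313 + 22.9476) = 28.5009 / 67.4564 = 0.42251

0.423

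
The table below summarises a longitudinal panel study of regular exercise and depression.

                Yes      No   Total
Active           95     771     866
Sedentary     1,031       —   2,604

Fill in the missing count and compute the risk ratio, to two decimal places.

0.28

The missing cell is in the unexposed row: 2604 − 1031 = 1573.
So a = 95, b = 771, c = 1031, d = 1573.
RR = [a/(a+b)] / [c/(c+d)] = (95/866) / (1031/2604) = 0.10970/0.39593 = 0.27707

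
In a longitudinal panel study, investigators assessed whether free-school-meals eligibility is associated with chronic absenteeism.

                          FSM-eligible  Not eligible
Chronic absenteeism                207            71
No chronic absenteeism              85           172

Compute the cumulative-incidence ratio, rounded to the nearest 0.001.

Reading the table with exposure as columns: a = 207 (FSM-eligible, case), b = 85 (FSM-eligible, non-case), c = 71 (Not eligible, case), d = 172.
Risk in exposed = 207/292 = 0.70890; risk in unexposed = 71/243 = 0.29218.
RR = 0.70890 / 0.29218 = 2.42625
The risk among the exposed is 2.43 times that among the unexposed.

2.426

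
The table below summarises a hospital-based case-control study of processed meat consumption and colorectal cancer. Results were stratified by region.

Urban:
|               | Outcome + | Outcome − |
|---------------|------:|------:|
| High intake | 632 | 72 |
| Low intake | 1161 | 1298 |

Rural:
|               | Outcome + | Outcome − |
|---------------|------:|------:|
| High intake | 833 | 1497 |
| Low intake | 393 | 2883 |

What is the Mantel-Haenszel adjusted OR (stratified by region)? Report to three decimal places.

5.235

OR_MH = Σ(aᵢdᵢ/nᵢ) / Σ(bᵢcᵢ/nᵢ), where nᵢ is the stratum total.
Stratum 1 (Urban): n = 3163; a·d/n = 632·1298/3163 = 259.3538; b·c/n = 72·1161/3163 = 26.4281
Stratum 2 (Rural): n = 5606; a·d/n = 833·2883/5606 = 428.3873; b·c/n = 1497·393/5606 = 104.9449
OR_MH = (259.3538 + 428.3873) / (26.4281 + 104.9449) = 687.7410 / 131.3730 = 5.23503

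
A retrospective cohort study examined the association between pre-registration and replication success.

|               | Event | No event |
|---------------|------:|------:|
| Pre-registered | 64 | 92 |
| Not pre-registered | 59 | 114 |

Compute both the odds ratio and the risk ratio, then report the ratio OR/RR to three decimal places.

Cells: a = 64, b = 92, c = 59, d = 114.
OR = (64·114)/(92·59) = 7296/5428 = 1.34414
Risk in exposed = 64/156 = 0.41026; risk in unexposed = 59/173 = 0.34104; RR = 1.20296
OR/RR = 1.34414 / 1.20296 = 1.11737
The outcome is not rare, so the OR lies further from 1 than the RR.

1.117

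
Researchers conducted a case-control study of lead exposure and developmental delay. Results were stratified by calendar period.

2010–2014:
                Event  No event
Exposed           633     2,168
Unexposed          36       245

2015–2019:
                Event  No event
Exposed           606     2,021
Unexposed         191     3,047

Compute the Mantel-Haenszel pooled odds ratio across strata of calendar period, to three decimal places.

OR_MH = Σ(aᵢdᵢ/nᵢ) / Σ(bᵢcᵢ/nᵢ), where nᵢ is the stratum total.
Stratum 1 (2010–2014): n = 3082; a·d/n = 633·245/3082 = 50.3196; b·c/n = 2168·36/3082 = 25.3238
Stratum 2 (2015–2019): n = 5865; a·d/n = 606·3047/5865 = 314.8307; b·c/n = 2021·191/5865 = 65.8160
OR_MH = (50.3196 + 314.8307) / (25.3238 + 65.8160) = 365.1503 / 91.1398 = 4.00648

4.006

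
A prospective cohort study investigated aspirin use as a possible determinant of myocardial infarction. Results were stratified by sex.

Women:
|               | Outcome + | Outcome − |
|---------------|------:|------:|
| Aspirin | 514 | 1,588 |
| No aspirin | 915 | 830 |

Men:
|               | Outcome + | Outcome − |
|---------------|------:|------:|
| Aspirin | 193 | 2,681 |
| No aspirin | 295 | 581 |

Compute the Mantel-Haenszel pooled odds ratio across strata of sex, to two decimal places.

0.24

OR_MH = Σ(aᵢdᵢ/nᵢ) / Σ(bᵢcᵢ/nᵢ), where nᵢ is the stratum total.
Stratum 1 (Women): n = 3847; a·d/n = 514·830/3847 = 110.8968; b·c/n = 1588·915/3847 = 377.7021
Stratum 2 (Men): n = 3750; a·d/n = 193·581/3750 = 29.9021; b·c/n = 2681·295/3750 = 210.9053
OR_MH = (110.8968 + 29.9021) / (377.7021 + 210.9053) = 140.7989 / 588.6074 = 0.23921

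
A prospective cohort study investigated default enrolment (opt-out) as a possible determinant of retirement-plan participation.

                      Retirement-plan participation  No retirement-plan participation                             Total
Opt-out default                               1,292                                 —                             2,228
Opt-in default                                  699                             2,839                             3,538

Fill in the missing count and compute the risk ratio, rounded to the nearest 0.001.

2.935

The missing cell is in the exposed row: 2228 − 1292 = 936.
So a = 1292, b = 936, c = 699, d = 2839.
RR = [a/(a+b)] / [c/(c+d)] = (1292/2228) / (699/3538) = 0.57989/0.19757 = 2.93513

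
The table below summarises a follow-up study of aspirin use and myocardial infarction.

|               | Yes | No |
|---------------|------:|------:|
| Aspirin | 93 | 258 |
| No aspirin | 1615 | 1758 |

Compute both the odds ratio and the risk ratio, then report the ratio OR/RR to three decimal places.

0.709

Cells: a = 93, b = 258, c = 1615, d = 1758.
OR = (93·1758)/(258·1615) = 163494/416670 = 0.39238
Risk in exposed = 93/351 = 0.26496; risk in unexposed = 1615/3373 = 0.47880; RR = 0.55338
OR/RR = 0.39238 / 0.55338 = 0.70907
The outcome is not rare, so the OR lies further from 1 than the RR.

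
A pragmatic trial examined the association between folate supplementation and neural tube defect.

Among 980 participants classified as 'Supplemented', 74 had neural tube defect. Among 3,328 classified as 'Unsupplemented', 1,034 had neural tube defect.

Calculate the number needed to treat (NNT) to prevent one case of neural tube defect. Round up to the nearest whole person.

5

Risk in treated group = 74/980 = 0.07551; risk in control = 1034/3328 = 0.31070.
Absolute risk reduction = 0.31070 − 0.07551 = 0.23519
NNT = 1 / ARR = 1 / 0.23519 = 4.252 → round up → 5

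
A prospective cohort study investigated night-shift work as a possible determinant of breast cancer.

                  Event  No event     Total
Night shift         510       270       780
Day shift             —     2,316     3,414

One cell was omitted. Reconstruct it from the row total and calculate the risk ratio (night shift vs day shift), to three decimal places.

The missing cell is in the unexposed row: 3414 − 2316 = 1098.
So a = 510, b = 270, c = 1098, d = 2316.
RR = [a/(a+b)] / [c/(c+d)] = (510/780) / (1098/3414) = 0.65385/0.32162 = 2.03300

2.033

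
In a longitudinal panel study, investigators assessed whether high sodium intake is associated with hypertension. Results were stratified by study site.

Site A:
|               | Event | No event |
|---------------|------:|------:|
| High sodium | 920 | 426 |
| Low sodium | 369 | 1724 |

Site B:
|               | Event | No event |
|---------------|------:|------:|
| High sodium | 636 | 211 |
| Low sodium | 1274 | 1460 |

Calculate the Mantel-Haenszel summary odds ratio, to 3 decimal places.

OR_MH = Σ(aᵢdᵢ/nᵢ) / Σ(bᵢcᵢ/nᵢ), where nᵢ is the stratum total.
Stratum 1 (Site A): n = 3439; a·d/n = 920·1724/3439 = 461.2038; b·c/n = 426·369/3439 = 45.7092
Stratum 2 (Site B): n = 3581; a·d/n = 636·1460/3581 = 259.3019; b·c/n = 211·1274/3581 = 75.0667
OR_MH = (461.2038 + 259.3019) / (45.7092 + 75.0667) = 720.5057 / 120.7760 = 5.96564

5.966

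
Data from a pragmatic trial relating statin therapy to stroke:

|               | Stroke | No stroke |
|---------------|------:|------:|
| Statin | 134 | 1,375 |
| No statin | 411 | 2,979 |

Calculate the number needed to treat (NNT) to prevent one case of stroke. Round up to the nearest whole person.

Risk in treated group = 134/1509 = 0.08880; risk in control = 411/3390 = 0.12124.
Absolute risk reduction = 0.12124 − 0.08880 = 0.03244
NNT = 1 / ARR = 1 / 0.03244 = 30.828 → round up → 31

31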